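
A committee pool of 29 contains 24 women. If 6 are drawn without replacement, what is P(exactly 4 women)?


P(X=4) = C(24,4)*C(5,2) / C(29,6)
= 10626*10 / 475020
= 106260/475020 = 253/1131

253/1131


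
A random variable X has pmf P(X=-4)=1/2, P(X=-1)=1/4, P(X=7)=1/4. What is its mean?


E[X] = sum(x * P(x))
= -4*1/2 - 1*1/4 + 7*1/4
= -1/2

-1/2


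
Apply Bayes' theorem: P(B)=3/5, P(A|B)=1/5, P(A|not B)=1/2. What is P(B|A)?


P(A) = P(A|B)P(B) + P(A|B')P(B') = 1/5*3/5 + 1/2*2/5 = 8/25
P(B|A) = P(A|B)P(B)/P(A) = (3/25)/(8/25) = 3/8

3/8


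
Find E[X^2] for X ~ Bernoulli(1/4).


For Bernoulli: X in {0,1}
E[X^2] = 0^2*(1-1/4) + 1^2*1/4 = 1/4

1/4


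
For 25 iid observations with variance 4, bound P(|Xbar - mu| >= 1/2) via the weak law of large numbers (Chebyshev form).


Var(Xbar) = Var(X)/n = 4/25
Chebyshev: P(|Xbar-mu| >= 1/2) <= Var(Xbar)/(1/2)^2 = (4/25)/(1/4) = 16/25

16/25


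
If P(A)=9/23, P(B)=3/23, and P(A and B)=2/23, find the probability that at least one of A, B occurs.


P(A∪B) = P(A) + P(B) - P(A∩B)
= 9/23 + 3/23 - 2/23 = 10/23

10/23


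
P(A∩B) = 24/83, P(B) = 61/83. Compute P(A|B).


P(A|B) = P(A∩B)/P(B) = (24/83)/(61/83) = 24/61

24/61


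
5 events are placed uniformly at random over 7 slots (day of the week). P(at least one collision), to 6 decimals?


P(all different) = prod((7-i)/7 for i=0..4) = 0.149938
P(at least one match) = 1 - 0.149938 = 0.850062

0.850062


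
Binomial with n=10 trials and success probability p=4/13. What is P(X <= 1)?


P(X<=1) = P(X=0) + P(X=1)
= 3486784401/137858491849 + 15496819560/137858491849
= 18983603961/137858491849

18983603961/137858491849


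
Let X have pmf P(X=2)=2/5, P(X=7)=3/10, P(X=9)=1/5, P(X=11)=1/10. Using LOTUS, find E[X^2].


E[X^2] = sum(g(x)*P(x))
= 4*2/5 + 49*3/10 + 81*1/5 + 121*1/10
= 223/5

223/5


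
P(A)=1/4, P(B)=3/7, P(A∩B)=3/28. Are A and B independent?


P(A)*P(B) = 1/4*3/7 = 3/28
P(A∩B) = 3/28, which equals P(A)P(B), so independent

Yes, A and B are independent


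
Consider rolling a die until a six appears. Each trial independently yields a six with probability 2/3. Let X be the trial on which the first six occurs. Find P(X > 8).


P(X > 8) = P(first 8 trials all fail) = (1-p)^8 = (1/3)^8 = 1/6561

1/6561


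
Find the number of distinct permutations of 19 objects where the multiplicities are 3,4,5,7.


19! = 121645100408832000
Denominator: 3!=6 * 4!=24 * 5!=120 * 7!=5040
Coefficient = 121645100408832000 / 87091200 = 1396755360

1396755360


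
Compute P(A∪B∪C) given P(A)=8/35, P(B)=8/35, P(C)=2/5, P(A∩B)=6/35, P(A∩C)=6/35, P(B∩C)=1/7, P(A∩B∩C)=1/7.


P(A∪B∪C) = P(A)+P(B)+P(C) - P(AB)-P(AC)-P(BC) + P(ABC)
= 8/35+8/35+2/5 - 6/35-6/35-1/7 + 1/7
= 18/35

18/35


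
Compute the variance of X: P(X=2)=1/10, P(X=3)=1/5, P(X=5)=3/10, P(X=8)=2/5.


E[X] = 11/2, E[X^2] = 353/10
Var(X) = E[X^2] - (E[X])^2 = 353/10 - (11/2)^2 = 101/20

101/20


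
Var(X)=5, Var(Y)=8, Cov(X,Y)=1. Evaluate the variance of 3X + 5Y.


Var(3X + 5Y) = 3^2*Var(X) + 5^2*Var(Y) + 2*3*5*Cov(X,Y)
= 9*5 + 25*8 + 30*1
= 45 + 200 + 30 = 275

275


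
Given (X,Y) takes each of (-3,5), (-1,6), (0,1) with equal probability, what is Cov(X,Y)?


E[X]=-4/3, E[Y]=4, E[XY]=-7
Cov(X,Y) = E[XY] - E[X]E[Y] = -7 + 4/3*4 = -5/3

-5/3


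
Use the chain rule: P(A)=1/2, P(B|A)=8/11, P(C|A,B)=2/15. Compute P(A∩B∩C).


P(A∩B∩C) = P(A) * P(B|A) * P(C|A∩B)
= 1/2 * 8/11 * 2/15
= 4/11 * 2/15 = 8/165

8/165


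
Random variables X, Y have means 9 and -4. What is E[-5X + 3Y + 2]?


E[-5X + 3Y + 2] = -5*E[X] + 3*E[Y] + 2
= (-5)*(9) + (3)*(-4) + (2)
= -45 - 12 + 2 = -55

-55


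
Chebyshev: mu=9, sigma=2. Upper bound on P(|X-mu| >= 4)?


k = 4/2 = 2
Chebyshev: P(|X-mu| >= k*sigma) <= 1/k^2 = 1/2^2 = 1/4

1/4


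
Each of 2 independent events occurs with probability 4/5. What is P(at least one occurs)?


P(at least one) = 1 - P(none)
P(none) = (1 - 4/5)^2 = (1/5)^2 = 1/25
P(at least one) = 1 - 1/25 = 24/25

24/25


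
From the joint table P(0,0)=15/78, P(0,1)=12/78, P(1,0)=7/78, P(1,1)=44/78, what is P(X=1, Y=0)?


Read from table: P(X=1, Y=0) = 7/78

7/78


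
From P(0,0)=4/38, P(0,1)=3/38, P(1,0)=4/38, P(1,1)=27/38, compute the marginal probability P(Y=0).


P(Y=0) = P(0,0)+P(1,0) = 4/38 + 4/38 = 8/38 = 4/19

4/19


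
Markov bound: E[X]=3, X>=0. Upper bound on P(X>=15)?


Markov: P(X >= a) <= E[X]/a
P(X >= 15) <= 3/15 = 1/5

1/5


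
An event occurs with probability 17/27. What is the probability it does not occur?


P(A') = 1 - P(A) = 1 - 17/27 = 10/27

10/27


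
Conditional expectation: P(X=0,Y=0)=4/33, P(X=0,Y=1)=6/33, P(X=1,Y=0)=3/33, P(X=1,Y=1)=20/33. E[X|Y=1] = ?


P(Y=1) = 26/33
E[X|Y=1] = (0*6 + 1*20)/26 = 20/26 = 10/13

10/13


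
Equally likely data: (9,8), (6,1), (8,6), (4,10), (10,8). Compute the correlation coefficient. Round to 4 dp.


Cov(X,Y) = 0.3600, Var(X) = 4.6400, Var(Y) = 9.4400
rho = Cov/(sqrt(VarX)*sqrt(VarY)) = 0.0544

0.0544


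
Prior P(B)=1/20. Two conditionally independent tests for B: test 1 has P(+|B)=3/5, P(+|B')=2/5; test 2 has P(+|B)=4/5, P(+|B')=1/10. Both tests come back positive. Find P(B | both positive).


After test 1: P(+) = 3/5*1/20 + 2/5*19/20 = 41/100
P(B|+) = (3/100)/(41/100) = 3/41
After test 2 (use post1 as new prior): P(+) = 4/5*3/41 + 1/10*38/41 = 31/205
P(B|+,+) = (12/205)/(31/205) = 12/31

12/31


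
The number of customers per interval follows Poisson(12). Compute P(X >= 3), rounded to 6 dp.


P(X>=3) = 1 - P(X<=2) = 1 - (e^(-12)*12^0/0! + e^(-12)*12^1/1! + e^(-12)*12^2/2!)
≈ 1 - (0.0000061442 + 0.0000737305 + 0.0004423833)
= 1 - 0.0005222580 = 0.9994777420
≈ 0.999478

0.999478


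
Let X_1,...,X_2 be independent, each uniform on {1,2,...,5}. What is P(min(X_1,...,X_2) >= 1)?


P(min >= 1) = P(all X_i >= 1) = (P(X_1 >= 1))^2
= (5/5)^2 = 1^2 = 1

1


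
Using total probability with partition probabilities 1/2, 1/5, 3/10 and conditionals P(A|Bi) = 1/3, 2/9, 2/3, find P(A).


P(A) = P(A|B1)P(B1) + P(A|B2)P(B2) + P(A|B3)P(B3)
= 1/3*1/2 + 2/9*1/5 + 2/3*3/10
= 1/6 + 2/45 + 1/5 = 37/90

37/90


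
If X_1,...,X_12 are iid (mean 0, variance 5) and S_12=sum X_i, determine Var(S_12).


By independence, Var(S_n) = n*Var(X_1) = 12*5 = 60

60


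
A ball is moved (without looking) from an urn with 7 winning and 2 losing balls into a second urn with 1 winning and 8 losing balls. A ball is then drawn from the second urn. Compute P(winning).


P(transfer winning) = 7/9; P(transfer losing) = 2/9
If winning transferred: Urn II has 2 winning of 10, so P(winning|winning moved) = 1/5
If losing transferred: Urn II has 1 winning of 10, so P(winning|losing moved) = 1/10
By total probability: P(winning) = 7/9*1/5 + 2/9*1/10 = 8/45

8/45


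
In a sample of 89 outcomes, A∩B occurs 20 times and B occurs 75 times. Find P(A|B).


P(A|B) = P(A∩B)/P(B) = (20/89)/(75/89) = 20/75 = 4/15

4/15


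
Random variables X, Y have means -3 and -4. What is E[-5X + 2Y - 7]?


E[-5X + 2Y - 7] = -5*E[X] + 2*E[Y] - 7
= (-5)*(-3) + (2)*(-4) + (-7)
= 15 - 8 - 7 = 0

0


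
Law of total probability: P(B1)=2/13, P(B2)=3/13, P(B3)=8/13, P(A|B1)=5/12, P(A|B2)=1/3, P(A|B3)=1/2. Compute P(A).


P(A) = P(A|B1)P(B1) + P(A|B2)P(B2) + P(A|B3)P(B3)
= 5/12*2/13 + 1/3*3/13 + 1/2*8/13
= 5/78 + 1/13 + 4/13 = 35/78

35/78


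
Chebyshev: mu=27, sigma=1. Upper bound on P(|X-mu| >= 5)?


k = 5/1 = 5
Chebyshev: P(|X-mu| >= k*sigma) <= 1/k^2 = 1/5^2 = 1/25

1/25


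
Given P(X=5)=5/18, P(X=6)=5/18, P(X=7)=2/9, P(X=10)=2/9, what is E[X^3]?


E[X^3] = sum(g(x)*P(x))
= 125*5/18 + 216*5/18 + 343*2/9 + 1000*2/9
= 2359/6

2359/6


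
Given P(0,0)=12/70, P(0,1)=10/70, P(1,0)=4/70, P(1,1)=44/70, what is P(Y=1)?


P(Y=1) = P(0,1)+P(1,1) = 10/70 + 44/70 = 54/70 = 27/35

27/35


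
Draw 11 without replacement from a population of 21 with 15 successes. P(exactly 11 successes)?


P(X=11) = C(15,11)*C(6,0) / C(21,11)
= 1365*1 / 352716
= 1365/352716 = 5/1292

5/1292


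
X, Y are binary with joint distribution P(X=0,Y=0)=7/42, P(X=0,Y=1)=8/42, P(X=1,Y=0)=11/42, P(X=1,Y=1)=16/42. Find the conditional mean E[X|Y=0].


P(Y=0) = 18/42
E[X|Y=0] = (0*7 + 1*11)/18 = 11/18

11/18


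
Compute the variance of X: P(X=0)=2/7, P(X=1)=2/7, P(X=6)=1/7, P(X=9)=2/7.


E[X] = 26/7, E[X^2] = 200/7
Var(X) = E[X^2] - (E[X])^2 = 200/7 - (26/7)^2 = 724/49

724/49


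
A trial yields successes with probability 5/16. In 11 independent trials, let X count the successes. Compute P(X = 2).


P(X=2) = C(11,2) * p^2 * (1-p)^9
= 55 * 25/256 * 2357947691/68719476736
= 3242178075125/17592186044416

3242178075125/17592186044416


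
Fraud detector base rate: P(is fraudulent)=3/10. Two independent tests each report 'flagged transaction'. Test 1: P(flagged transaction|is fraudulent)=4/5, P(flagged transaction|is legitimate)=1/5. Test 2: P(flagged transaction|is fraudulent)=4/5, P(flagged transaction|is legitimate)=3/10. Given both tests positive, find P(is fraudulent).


After test 1: P(+) = 4/5*3/10 + 1/5*7/10 = 19/50
P(B|+) = (6/25)/(19/50) = 12/19
After test 2 (use post1 as new prior): P(+) = 4/5*12/19 + 3/10*7/19 = 117/190
P(B|+,+) = (48/95)/(117/190) = 32/39

32/39


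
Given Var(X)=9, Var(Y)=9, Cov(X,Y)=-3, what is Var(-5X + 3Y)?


Var(-5X + 3Y) = (-5)^2*Var(X) + 3^2*Var(Y) + 2*(-5)*3*Cov(X,Y)
= 25*9 + 9*9 - 30*(-3)
= 225 + 81 + 90 = 396

396


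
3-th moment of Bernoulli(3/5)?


For Bernoulli: X in {0,1}
E[X^3] = 0^3*(1-3/5) + 1^3*3/5 = 3/5

3/5


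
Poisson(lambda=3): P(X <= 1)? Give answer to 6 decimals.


P(X<=1) = e^(-3)*3^0/0! + e^(-3)*3^1/1!
≈ 0.0497870684 + 0.1493612051
= 0.1991482735
≈ 0.199148

0.199148


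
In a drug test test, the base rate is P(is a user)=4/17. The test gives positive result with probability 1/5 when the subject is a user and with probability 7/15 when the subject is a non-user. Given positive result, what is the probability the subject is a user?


P(A) = P(A|B)P(B) + P(A|B')P(B') = 1/5*4/17 + 7/15*13/17 = 103/255
P(B|A) = P(A|B)P(B)/P(A) = (4/85)/(103/255) = 12/103

12/103


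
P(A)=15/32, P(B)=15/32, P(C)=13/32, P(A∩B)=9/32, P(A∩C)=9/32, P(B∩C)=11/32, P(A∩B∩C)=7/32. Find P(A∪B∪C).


P(A∪B∪C) = P(A)+P(B)+P(C) - P(AB)-P(AC)-P(BC) + P(ABC)
= 15/32+15/32+13/32 - 9/32-9/32-11/32 + 7/32
= 21/32

21/32


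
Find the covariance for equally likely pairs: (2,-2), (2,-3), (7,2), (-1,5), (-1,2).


E[X]=9/5, E[Y]=4/5, E[XY]=-3/5
Cov(X,Y) = E[XY] - E[X]E[Y] = -3/5 - 9/5*4/5 = -51/25

-51/25


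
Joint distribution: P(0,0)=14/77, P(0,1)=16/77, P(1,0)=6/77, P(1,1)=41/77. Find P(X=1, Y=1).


Read from table: P(X=1, Y=1) = 41/77

41/77


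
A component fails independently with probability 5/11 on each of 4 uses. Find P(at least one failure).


P(at least one) = 1 - P(none)
P(none) = (1 - 5/11)^4 = (6/11)^4 = 1296/14641
P(at least one) = 1 - 1296/14641 = 13345/14641

13345/14641


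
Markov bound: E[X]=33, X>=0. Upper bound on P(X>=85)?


Markov: P(X >= a) <= E[X]/a
P(X >= 85) <= 33/85

33/85


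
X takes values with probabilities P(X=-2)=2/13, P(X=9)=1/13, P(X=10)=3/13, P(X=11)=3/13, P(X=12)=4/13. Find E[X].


E[X] = sum(x * P(x))
= -2*2/13 + 9*1/13 + 10*3/13 + 11*3/13 + 12*4/13
= 116/13

116/13


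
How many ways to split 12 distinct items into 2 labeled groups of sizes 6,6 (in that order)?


12! = 479001600
Denominator: 6!=720 * 6!=720
Coefficient = 479001600 / 518400 = 924

924


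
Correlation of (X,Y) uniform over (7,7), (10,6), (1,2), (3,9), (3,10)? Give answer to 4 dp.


Cov(X,Y) = 0.9600, Var(X) = 10.5600, Var(Y) = 7.7600
rho = Cov/(sqrt(VarX)*sqrt(VarY)) = 0.1060

0.1060


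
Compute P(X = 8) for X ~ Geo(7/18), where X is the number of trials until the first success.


P(X=8) = (1-p)^7 * p = (11/18)^7 * 7/18
= 19487171/612220032 * 7/18 = 136410197/11019960576

136410197/11019960576


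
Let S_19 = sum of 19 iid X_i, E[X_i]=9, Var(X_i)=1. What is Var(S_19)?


By independence, Var(S_n) = n*Var(X_1) = 19*1 = 19

19


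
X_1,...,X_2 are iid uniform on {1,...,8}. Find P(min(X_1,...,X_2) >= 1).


P(min >= 1) = P(all X_i >= 1) = (P(X_1 >= 1))^2
= (8/8)^2 = 1^2 = 1

1


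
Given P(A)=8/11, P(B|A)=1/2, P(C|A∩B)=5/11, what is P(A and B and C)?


P(A∩B∩C) = P(A) * P(B|A) * P(C|A∩B)
= 8/11 * 1/2 * 5/11
= 4/11 * 5/11 = 20/121

20/121


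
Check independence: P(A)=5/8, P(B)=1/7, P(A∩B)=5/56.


P(A)*P(B) = 5/8*1/7 = 5/56
P(A∩B) = 5/56, which equals P(A)P(B), so independent

Yes, A and B are independent


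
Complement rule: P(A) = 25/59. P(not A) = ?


P(A') = 1 - P(A) = 1 - 25/59 = 34/59

34/59


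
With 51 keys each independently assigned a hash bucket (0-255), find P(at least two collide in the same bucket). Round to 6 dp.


P(all different) = prod((256-i)/256 for i=0..50) = 0.004774
P(at least one match) = 1 - 0.004774 = 0.995226

0.995226


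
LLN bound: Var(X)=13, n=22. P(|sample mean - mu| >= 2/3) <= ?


Var(Xbar) = Var(X)/n = 13/22
Chebyshev: P(|Xbar-mu| >= 2/3) <= Var(Xbar)/(2/3)^2 = (13/22)/(4/9) = 117/88
Bound exceeds 1, so trivial bound: 1

1


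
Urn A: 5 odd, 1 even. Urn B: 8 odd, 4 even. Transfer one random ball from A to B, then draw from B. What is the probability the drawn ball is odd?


P(transfer odd) = 5/6; P(transfer even) = 1/6
If odd transferred: Urn II has 9 odd of 13, so P(odd|odd moved) = 9/13
If even transferred: Urn II has 8 odd of 13, so P(odd|even moved) = 8/13
By total probability: P(odd) = 5/6*9/13 + 1/6*8/13 = 53/78

53/78


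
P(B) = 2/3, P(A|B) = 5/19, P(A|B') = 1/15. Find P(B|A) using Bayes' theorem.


P(A) = P(A|B)P(B) + P(A|B')P(B') = 5/19*2/3 + 1/15*1/3 = 169/855
P(B|A) = P(A|B)P(B)/P(A) = (10/57)/(169/855) = 150/169

150/169


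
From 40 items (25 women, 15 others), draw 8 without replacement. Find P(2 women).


P(X=2) = C(25,2)*C(15,6) / C(40,8)
= 300*5005 / 76904685
= 1501500/76904685 = 700/35853

700/35853


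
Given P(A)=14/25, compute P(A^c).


P(A') = 1 - P(A) = 1 - 14/25 = 11/25

11/25


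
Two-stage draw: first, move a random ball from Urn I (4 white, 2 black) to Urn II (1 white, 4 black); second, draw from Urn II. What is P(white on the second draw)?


P(transfer white) = 4/6 = 2/3; P(transfer black) = 1/3
If white transferred: Urn II has 2 white of 6, so P(white|white moved) = 1/3
If black transferred: Urn II has 1 white of 6, so P(white|black moved) = 1/6
By total probability: P(white) = 2/3*1/3 + 1/3*1/6 = 5/18

5/18


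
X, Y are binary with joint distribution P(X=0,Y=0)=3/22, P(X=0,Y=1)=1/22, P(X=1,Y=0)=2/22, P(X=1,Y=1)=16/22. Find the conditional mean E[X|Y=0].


P(Y=0) = 5/22
E[X|Y=0] = (0*3 + 1*2)/5 = 2/5

2/5


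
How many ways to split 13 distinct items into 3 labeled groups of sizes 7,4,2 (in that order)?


13! = 6227020800
Denominator: 7!=5040 * 4!=24 * 2!=2
Coefficient = 6227020800 / 241920 = 25740

25740


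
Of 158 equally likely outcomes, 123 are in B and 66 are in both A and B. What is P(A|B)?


P(A|B) = P(A∩B)/P(B) = (66/158)/(123/158) = 66/123 = 22/41

22/41


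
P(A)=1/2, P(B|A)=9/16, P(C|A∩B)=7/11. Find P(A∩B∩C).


P(A∩B∩C) = P(A) * P(B|A) * P(C|A∩B)
= 1/2 * 9/16 * 7/11
= 9/32 * 7/11 = 63/352

63/352


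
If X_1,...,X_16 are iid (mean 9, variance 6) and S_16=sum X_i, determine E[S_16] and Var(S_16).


E[S_n] = n*mu = 16*9 = 144
Var(S_n) = n*sigma^2 = 16*6 = 96

E[S_16]=144, Var(S_16)=96


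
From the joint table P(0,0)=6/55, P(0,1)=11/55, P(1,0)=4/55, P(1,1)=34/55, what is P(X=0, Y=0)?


Read from table: P(X=0, Y=0) = 6/55

6/55


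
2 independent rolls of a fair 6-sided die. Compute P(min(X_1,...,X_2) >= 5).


P(min >= 5) = P(all X_i >= 5) = (P(X_1 >= 5))^2
= (2/6)^2 = (1/3)^2 = 1/9

1/9


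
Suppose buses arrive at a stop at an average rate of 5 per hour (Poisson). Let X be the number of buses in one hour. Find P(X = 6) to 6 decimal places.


P(X=6) = e^(-5) * 5^6 / 6!
≈ 0.006737946999 * 15625 / 720
≈ 0.146223

0.146223


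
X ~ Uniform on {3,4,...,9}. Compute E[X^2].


E[X^2] = (1/7) * sum(x^2 for x=3..9)
= 280/7 = 40

40


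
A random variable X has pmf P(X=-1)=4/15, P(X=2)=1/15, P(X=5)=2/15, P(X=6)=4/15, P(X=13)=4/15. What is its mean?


E[X] = sum(x * P(x))
= -1*4/15 + 2*1/15 + 5*2/15 + 6*4/15 + 13*4/15
= 28/5

28/5


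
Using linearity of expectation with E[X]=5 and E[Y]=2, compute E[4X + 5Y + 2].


E[4X + 5Y + 2] = 4*E[X] + 5*E[Y] + 2
= (4)*(5) + (5)*(2) + (2)
= 20 + 10 + 2 = 32

32


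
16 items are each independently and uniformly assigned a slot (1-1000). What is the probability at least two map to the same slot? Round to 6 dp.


P(all different) = prod((1000-i)/1000 for i=0..15) = 0.886366
P(at least one match) = 1 - 0.886366 = 0.113634

0.113634


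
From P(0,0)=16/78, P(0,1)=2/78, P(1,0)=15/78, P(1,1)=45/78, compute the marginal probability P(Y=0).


P(Y=0) = P(0,0)+P(1,0) = 16/78 + 15/78 = 31/78

31/78


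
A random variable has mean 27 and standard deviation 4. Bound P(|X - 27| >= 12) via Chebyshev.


k = 12/4 = 3
Chebyshev: P(|X-mu| >= k*sigma) <= 1/k^2 = 1/3^2 = 1/9

1/9


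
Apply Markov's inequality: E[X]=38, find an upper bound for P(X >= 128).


Markov: P(X >= a) <= E[X]/a
P(X >= 128) <= 38/128 = 19/64

19/64


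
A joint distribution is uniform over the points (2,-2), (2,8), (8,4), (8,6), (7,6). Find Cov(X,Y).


E[X]=27/5, E[Y]=22/5, E[XY]=134/5
Cov(X,Y) = E[XY] - E[X]E[Y] = 134/5 - 27/5*22/5 = 76/25

76/25


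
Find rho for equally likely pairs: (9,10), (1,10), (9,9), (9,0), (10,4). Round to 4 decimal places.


Cov(X,Y) = -5.9600, Var(X) = 11.0400, Var(Y) = 15.8400
rho = Cov/(sqrt(VarX)*sqrt(VarY)) = -0.4507

-0.4507


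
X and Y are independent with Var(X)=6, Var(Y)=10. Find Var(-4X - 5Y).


Independence => Cov(X,Y)=0
Var(-4X - 5Y) = (-4)^2*Var(X) + (-5)^2*Var(Y)
= 16*6 + 25*10 = 346

346


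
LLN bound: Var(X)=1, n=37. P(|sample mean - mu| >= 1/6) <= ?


Var(Xbar) = Var(X)/n = 1/37
Chebyshev: P(|Xbar-mu| >= 1/6) <= Var(Xbar)/(1/6)^2 = (1/37)/(1/36) = 36/37

36/37


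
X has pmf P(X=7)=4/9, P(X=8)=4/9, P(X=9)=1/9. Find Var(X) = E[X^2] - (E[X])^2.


E[X] = 23/3, E[X^2] = 533/9
Var(X) = E[X^2] - (E[X])^2 = 533/9 - (23/3)^2 = 4/9

4/9


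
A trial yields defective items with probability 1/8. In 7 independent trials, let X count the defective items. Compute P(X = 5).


P(X=5) = C(7,5) * p^5 * (1-p)^2
= 21 * 1/32768 * 49/64
= 1029/2097152

1029/2097152


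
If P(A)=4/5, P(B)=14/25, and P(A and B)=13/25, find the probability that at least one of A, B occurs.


P(A∪B) = P(A) + P(B) - P(A∩B)
= 4/5 + 14/25 - 13/25 = 21/25

21/25


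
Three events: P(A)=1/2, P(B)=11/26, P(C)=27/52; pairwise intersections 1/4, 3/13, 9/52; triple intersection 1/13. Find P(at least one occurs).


P(A∪B∪C) = P(A)+P(B)+P(C) - P(AB)-P(AC)-P(BC) + P(ABC)
= 1/2+11/26+27/52 - 1/4-3/13-9/52 + 1/13
= 45/52

45/52


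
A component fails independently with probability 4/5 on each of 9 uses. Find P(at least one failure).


P(at least one) = 1 - P(none)
P(none) = (1 - 4/5)^9 = (1/5)^9 = 1/1953125
P(at least one) = 1 - 1/1953125 = 1953124/1953125

1953124/1953125


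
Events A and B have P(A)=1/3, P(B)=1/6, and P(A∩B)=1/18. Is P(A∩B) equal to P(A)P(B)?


P(A)*P(B) = 1/3*1/6 = 1/18
P(A∩B) = 1/18, which equals P(A)P(B), so independent

Yes, A and B are independent


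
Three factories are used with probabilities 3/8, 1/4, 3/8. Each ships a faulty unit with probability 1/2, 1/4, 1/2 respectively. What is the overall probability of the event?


P(A) = P(A|B1)P(B1) + P(A|B2)P(B2) + P(A|B3)P(B3)
= 1/2*3/8 + 1/4*1/4 + 1/2*3/8
= 3/16 + 1/16 + 3/16 = 7/16

7/16


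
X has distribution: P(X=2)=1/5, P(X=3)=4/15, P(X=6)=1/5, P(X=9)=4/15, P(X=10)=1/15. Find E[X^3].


E[X^3] = sum(g(x)*P(x))
= 8*1/5 + 27*4/15 + 216*1/5 + 729*4/15 + 1000*1/15
= 4696/15

4696/15


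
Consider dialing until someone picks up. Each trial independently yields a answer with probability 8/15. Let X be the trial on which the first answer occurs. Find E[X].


For geometric (trials until first success), E[X] = 1/p = 1/(8/15) = 15/8

15/8


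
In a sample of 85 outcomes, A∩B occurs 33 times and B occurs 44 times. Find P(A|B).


P(A|B) = P(A∩B)/P(B) = (33/85)/(44/85) = 33/44 = 3/4

3/4


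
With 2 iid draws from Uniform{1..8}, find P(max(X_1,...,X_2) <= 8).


P(max <= 8) = P(all X_i <= 8) = (P(X_1 <= 8))^2
= (8/8)^2 = 1^2 = 1

1


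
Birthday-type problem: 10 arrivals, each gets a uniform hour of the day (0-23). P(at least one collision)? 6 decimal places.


P(all different) = prod((24-i)/24 for i=0..9) = 0.112250
P(at least one match) = 1 - 0.112250 = 0.887750

0.887750


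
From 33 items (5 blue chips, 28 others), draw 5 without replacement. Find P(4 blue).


P(X=4) = C(5,4)*C(28,1) / C(33,5)
= 5*28 / 237336
= 140/237336 = 35/59334

35/59334


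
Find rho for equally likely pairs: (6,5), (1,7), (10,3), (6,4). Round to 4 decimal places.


Cov(X,Y) = -4.5625, Var(X) = 10.1875, Var(Y) = 2.1875
rho = Cov/(sqrt(VarX)*sqrt(VarY)) = -0.9665

-0.9665


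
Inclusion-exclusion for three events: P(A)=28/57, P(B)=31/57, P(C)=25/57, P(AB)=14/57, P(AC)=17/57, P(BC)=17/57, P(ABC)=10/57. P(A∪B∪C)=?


P(A∪B∪C) = P(A)+P(B)+P(C) - P(AB)-P(AC)-P(BC) + P(ABC)
= 28/57+31/57+25/57 - 14/57-17/57-17/57 + 10/57
= 46/57

46/57


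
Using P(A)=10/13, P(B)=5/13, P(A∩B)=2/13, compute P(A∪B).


P(A∪B) = P(A) + P(B) - P(A∩B)
= 10/13 + 5/13 - 2/13 = 1

1


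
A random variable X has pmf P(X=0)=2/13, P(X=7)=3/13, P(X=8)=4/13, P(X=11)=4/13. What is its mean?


E[X] = sum(x * P(x))
= 0*2/13 + 7*3/13 + 8*4/13 + 11*4/13
= 97/13

97/13


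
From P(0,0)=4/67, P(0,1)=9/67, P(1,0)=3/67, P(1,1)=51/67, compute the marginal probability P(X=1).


P(X=1) = P(1,0)+P(1,1) = 3/67 + 51/67 = 54/67

54/67


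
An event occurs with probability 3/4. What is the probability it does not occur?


P(A') = 1 - P(A) = 1 - 3/4 = 1/4

1/4


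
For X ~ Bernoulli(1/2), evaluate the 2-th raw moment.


For Bernoulli: X in {0,1}
E[X^2] = 0^2*(1-1/2) + 1^2*1/2 = 1/2

1/2


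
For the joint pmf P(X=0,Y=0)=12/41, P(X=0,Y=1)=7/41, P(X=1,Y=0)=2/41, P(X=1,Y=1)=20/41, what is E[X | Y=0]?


P(Y=0) = 14/41
E[X|Y=0] = (0*12 + 1*2)/14 = 2/14 = 1/7

1/7


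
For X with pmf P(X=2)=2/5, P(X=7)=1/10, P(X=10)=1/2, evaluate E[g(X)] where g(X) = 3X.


E[3X] = sum(g(x)*P(x))
= 6*2/5 + 21*1/10 + 30*1/2
= 39/2

39/2


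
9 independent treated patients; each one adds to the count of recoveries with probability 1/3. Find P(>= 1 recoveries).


P(at least one) = 1 - P(none)
P(none) = (1 - 1/3)^9 = (2/3)^9 = 512/19683
P(at least one) = 1 - 512/19683 = 19171/19683

19171/19683


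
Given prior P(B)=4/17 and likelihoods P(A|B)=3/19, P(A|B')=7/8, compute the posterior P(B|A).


P(A) = P(A|B)P(B) + P(A|B')P(B') = 3/19*4/17 + 7/8*13/17 = 1825/2584
P(B|A) = P(A|B)P(B)/P(A) = (12/323)/(1825/2584) = 96/1825

96/1825


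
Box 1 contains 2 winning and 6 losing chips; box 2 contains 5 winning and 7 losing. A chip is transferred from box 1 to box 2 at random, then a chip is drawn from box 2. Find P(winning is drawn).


P(transfer winning) = 2/8 = 1/4; P(transfer losing) = 3/4
If winning transferred: Urn II has 6 winning of 13, so P(winning|winning moved) = 6/13
If losing transferred: Urn II has 5 winning of 13, so P(winning|losing moved) = 5/13
By total probability: P(winning) = 1/4*6/13 + 3/4*5/13 = 21/52

21/52


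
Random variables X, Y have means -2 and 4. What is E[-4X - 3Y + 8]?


E[-4X - 3Y + 8] = -4*E[X] - 3*E[Y] + 8
= (-4)*(-2) + (-3)*(4) + (8)
= 8 - 12 + 8 = 4

4


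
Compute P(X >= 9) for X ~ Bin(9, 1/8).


P(X>=9) = P(X=9)
= 1/134217728
= 1/134217728

1/134217728


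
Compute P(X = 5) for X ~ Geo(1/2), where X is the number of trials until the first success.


P(X=5) = (1-p)^4 * p = (1/2)^4 * 1/2
= 1/16 * 1/2 = 1/32

1/32


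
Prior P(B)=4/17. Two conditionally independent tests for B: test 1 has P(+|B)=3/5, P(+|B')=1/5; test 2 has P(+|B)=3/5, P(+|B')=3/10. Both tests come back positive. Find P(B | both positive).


After test 1: P(+) = 3/5*4/17 + 1/5*13/17 = 5/17
P(B|+) = (12/85)/(5/17) = 12/25
After test 2 (use post1 as new prior): P(+) = 3/5*12/25 + 3/10*13/25 = 111/250
P(B|+,+) = (36/125)/(111/250) = 24/37

24/37


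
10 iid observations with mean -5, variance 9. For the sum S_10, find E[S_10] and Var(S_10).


E[S_n] = n*mu = 10*-5 = -50
Var(S_n) = n*sigma^2 = 10*9 = 90

E[S_10]=-50, Var(S_10)=90


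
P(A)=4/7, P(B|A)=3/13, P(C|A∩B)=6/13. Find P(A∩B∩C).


P(A∩B∩C) = P(A) * P(B|A) * P(C|A∩B)
= 4/7 * 3/13 * 6/13
= 12/91 * 6/13 = 72/1183

72/1183


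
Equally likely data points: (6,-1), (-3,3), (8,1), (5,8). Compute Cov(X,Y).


E[X]=4, E[Y]=11/4, E[XY]=33/4
Cov(X,Y) = E[XY] - E[X]E[Y] = 33/4 - 4*11/4 = -11/4

-11/4


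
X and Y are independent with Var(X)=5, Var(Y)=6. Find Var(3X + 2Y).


Independence => Cov(X,Y)=0
Var(3X + 2Y) = 3^2*Var(X) + 2^2*Var(Y)
= 9*5 + 4*6 = 69

69


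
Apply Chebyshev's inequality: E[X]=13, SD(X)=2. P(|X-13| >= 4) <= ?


k = 4/2 = 2
Chebyshev: P(|X-mu| >= k*sigma) <= 1/k^2 = 1/2^2 = 1/4

1/4


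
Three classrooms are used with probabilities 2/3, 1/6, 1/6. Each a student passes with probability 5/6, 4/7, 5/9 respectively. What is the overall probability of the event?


P(A) = P(A|B1)P(B1) + P(A|B2)P(B2) + P(A|B3)P(B3)
= 5/6*2/3 + 4/7*1/6 + 5/9*1/6
= 5/9 + 2/21 + 5/54 = 281/378

281/378


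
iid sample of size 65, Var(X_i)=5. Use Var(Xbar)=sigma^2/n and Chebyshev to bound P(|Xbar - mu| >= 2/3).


Var(Xbar) = Var(X)/n = 5/65
Chebyshev: P(|Xbar-mu| >= 2/3) <= Var(Xbar)/(2/3)^2 = (1/13)/(4/9) = 9/52

9/52


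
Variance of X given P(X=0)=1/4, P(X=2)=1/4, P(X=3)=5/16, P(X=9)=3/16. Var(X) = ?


E[X] = 25/8, E[X^2] = 19
Var(X) = E[X^2] - (E[X])^2 = 19 - (25/8)^2 = 591/64

591/64


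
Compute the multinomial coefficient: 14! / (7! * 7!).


14! = 87178291200
Denominator: 7!=5040 * 7!=5040
Coefficient = 87178291200 / 25401600 = 3432

3432


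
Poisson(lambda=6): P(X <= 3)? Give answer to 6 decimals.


P(X<=3) = e^(-6)*6^0/0! + e^(-6)*6^1/1! + e^(-6)*6^2/2! + e^(-6)*6^3/3!
≈ 0.0024787522 + 0.0148725131 + 0.0446175392 + 0.0892350784
= 0.1512038829
≈ 0.151204

0.151204


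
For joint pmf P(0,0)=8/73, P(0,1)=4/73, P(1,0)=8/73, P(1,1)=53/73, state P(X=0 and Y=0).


Read from table: P(X=0, Y=0) = 8/73

8/73


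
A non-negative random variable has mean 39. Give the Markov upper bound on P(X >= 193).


Markov: P(X >= a) <= E[X]/a
P(X >= 193) <= 39/193

39/193


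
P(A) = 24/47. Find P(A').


P(A') = 1 - P(A) = 1 - 24/47 = 23/47

23/47


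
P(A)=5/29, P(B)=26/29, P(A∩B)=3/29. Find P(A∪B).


P(A∪B) = P(A) + P(B) - P(A∩B)
= 5/29 + 26/29 - 3/29 = 28/29

28/29


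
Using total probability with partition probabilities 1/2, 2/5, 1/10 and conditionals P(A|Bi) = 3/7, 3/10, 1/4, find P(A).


P(A) = P(A|B1)P(B1) + P(A|B2)P(B2) + P(A|B3)P(B3)
= 3/7*1/2 + 3/10*2/5 + 1/4*1/10
= 3/14 + 3/25 + 1/40 = 503/1400

503/1400


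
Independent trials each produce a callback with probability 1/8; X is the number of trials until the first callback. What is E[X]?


For geometric (trials until first success), E[X] = 1/p = 1/(1/8) = 8

8


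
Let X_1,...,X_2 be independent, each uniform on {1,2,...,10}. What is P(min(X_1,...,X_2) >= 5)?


P(min >= 5) = P(all X_i >= 5) = (P(X_1 >= 5))^2
= (6/10)^2 = (3/5)^2 = 9/25

9/25


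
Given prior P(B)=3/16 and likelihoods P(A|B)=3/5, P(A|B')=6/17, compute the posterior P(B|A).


P(A) = P(A|B)P(B) + P(A|B')P(B') = 3/5*3/16 + 6/17*13/16 = 543/1360
P(B|A) = P(A|B)P(B)/P(A) = (9/80)/(543/1360) = 51/181

51/181


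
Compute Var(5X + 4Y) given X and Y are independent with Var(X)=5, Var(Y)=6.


Independence => Cov(X,Y)=0
Var(5X + 4Y) = 5^2*Var(X) + 4^2*Var(Y)
= 25*5 + 16*6 = 221

221


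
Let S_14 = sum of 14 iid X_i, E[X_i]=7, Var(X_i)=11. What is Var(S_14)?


By independence, Var(S_n) = n*Var(X_1) = 14*11 = 154

154


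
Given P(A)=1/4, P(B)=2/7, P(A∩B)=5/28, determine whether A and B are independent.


P(A)*P(B) = 1/4*2/7 = 1/14
P(A∩B) = 5/28 != 1/14, so not independent

No, A and B are not independent


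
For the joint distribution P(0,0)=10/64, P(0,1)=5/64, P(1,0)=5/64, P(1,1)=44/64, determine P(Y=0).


P(Y=0) = P(0,0)+P(1,0) = 10/64 + 5/64 = 15/64

15/64


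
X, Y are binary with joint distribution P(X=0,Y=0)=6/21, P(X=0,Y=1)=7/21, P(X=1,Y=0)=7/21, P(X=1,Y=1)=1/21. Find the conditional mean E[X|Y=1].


P(Y=1) = 8/21
E[X|Y=1] = (0*7 + 1*1)/8 = 1/8

1/8


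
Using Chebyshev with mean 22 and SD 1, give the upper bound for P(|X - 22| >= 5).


k = 5/1 = 5
Chebyshev: P(|X-mu| >= k*sigma) <= 1/k^2 = 1/5^2 = 1/25

1/25


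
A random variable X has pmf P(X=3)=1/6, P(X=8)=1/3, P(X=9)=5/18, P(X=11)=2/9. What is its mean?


E[X] = sum(x * P(x))
= 3*1/6 + 8*1/3 + 9*5/18 + 11*2/9
= 73/9

73/9


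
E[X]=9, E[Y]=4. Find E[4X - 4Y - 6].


E[4X - 4Y - 6] = 4*E[X] - 4*E[Y] - 6
= (4)*(9) + (-4)*(4) + (-6)
= 36 - 16 - 6 = 14

14


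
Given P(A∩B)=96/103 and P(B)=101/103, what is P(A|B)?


P(A|B) = P(A∩B)/P(B) = (96/103)/(101/103) = 96/101

96/101


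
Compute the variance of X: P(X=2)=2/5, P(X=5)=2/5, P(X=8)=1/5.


E[X] = 22/5, E[X^2] = 122/5
Var(X) = E[X^2] - (E[X])^2 = 122/5 - (22/5)^2 = 126/25

126/25


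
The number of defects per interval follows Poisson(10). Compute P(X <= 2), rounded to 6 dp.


P(X<=2) = e^(-10)*10^0/0! + e^(-10)*10^1/1! + e^(-10)*10^2/2!
≈ 0.0000453999 + 0.0004539993 + 0.0022699965
= 0.0027693957
≈ 0.002769

0.002769


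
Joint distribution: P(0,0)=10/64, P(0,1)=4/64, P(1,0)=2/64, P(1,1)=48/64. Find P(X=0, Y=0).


Read from table: P(X=0, Y=0) = 10/64 = 5/32

5/32


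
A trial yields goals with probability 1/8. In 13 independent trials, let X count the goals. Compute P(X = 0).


P(X=0) = C(13,0) * p^0 * (1-p)^13
= 1 * 1 * 96889010407/549755813888
= 96889010407/549755813888

96889010407/549755813888


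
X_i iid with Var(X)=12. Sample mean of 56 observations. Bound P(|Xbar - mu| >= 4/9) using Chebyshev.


Var(Xbar) = Var(X)/n = 12/56
Chebyshev: P(|Xbar-mu| >= 4/9) <= Var(Xbar)/(4/9)^2 = (3/14)/(16/81) = 243/224
Bound exceeds 1, so trivial bound: 1

1


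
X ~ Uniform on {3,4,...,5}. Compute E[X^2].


E[X^2] = (1/3) * sum(x^2 for x=3..5)
= 50/3

50/3


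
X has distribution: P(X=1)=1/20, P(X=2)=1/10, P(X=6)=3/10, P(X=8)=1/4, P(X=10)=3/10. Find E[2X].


E[2X] = sum(g(x)*P(x))
= 2*1/20 + 4*1/10 + 12*3/10 + 16*1/4 + 20*3/10
= 141/10

141/10


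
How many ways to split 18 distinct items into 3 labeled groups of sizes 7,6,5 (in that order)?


18! = 6402373705728000
Denominator: 7!=5040 * 6!=720 * 5!=120
Coefficient = 6402373705728000 / 435456000 = 14702688

14702688


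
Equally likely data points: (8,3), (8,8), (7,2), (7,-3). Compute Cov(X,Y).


E[X]=15/2, E[Y]=5/2, E[XY]=81/4
Cov(X,Y) = E[XY] - E[X]E[Y] = 81/4 - 15/2*5/2 = 3/2

3/2


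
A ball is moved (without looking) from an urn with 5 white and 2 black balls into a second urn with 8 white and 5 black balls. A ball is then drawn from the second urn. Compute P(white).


P(transfer white) = 5/7; P(transfer black) = 2/7
If white transferred: Urn II has 9 white of 14, so P(white|white moved) = 9/14
If black transferred: Urn II has 8 white of 14, so P(white|black moved) = 4/7
By total probability: P(white) = 5/7*9/14 + 2/7*4/7 = 61/98

61/98


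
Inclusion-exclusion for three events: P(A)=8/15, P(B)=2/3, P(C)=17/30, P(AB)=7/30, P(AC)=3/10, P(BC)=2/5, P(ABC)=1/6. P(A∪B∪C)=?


P(A∪B∪C) = P(A)+P(B)+P(C) - P(AB)-P(AC)-P(BC) + P(ABC)
= 8/15+2/3+17/30 - 7/30-3/10-2/5 + 1/6
= 1

1


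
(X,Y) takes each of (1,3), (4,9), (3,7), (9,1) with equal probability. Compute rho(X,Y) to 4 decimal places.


Cov(X,Y) = -4.0000, Var(X) = 8.6875, Var(Y) = 10.0000
rho = Cov/(sqrt(VarX)*sqrt(VarY)) = -0.4292

-0.4292


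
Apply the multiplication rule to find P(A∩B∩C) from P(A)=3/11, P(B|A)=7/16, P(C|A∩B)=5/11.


P(A∩B∩C) = P(A) * P(B|A) * P(C|A∩B)
= 3/11 * 7/16 * 5/11
= 21/176 * 5/11 = 105/1936

105/1936


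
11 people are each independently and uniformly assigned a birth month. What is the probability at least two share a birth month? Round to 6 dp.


P(all different) = prod((12-i)/12 for i=0..10) = 0.000645
P(at least one match) = 1 - 0.000645 = 0.999355

0.999355


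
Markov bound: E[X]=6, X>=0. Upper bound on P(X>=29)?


Markov: P(X >= a) <= E[X]/a
P(X >= 29) <= 6/29

6/29


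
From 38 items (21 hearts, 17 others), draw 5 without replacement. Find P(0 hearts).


P(X=0) = C(21,0)*C(17,5) / C(38,5)
= 1*6188 / 501942
= 6188/501942 = 26/2109

26/2109


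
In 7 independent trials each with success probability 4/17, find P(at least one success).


P(at least one) = 1 - P(none)
P(none) = (1 - 4/17)^7 = (13/17)^7 = 62748517/410338673
P(at least one) = 1 - 62748517/410338673 = 347590156/410338673

347590156/410338673


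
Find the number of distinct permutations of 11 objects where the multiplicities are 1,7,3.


11! = 39916800
Denominator: 1!=1 * 7!=5040 * 3!=6
Coefficient = 39916800 / 30240 = 1320

1320


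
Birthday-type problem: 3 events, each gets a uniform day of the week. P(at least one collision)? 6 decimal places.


P(all different) = prod((7-i)/7 for i=0..2) = 0.612245
P(at least one match) = 1 - 0.612245 = 0.387755

0.387755


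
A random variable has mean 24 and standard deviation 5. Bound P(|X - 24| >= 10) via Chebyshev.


k = 10/5 = 2
Chebyshev: P(|X-mu| >= k*sigma) <= 1/k^2 = 1/2^2 = 1/4

1/4


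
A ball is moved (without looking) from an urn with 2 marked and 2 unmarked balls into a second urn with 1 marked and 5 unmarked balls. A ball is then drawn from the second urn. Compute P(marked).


P(transfer marked) = 2/4 = 1/2; P(transfer unmarked) = 1/2
If marked transferred: Urn II has 2 marked of 7, so P(marked|marked moved) = 2/7
If unmarked transferred: Urn II has 1 marked of 7, so P(marked|unmarked moved) = 1/7
By total probability: P(marked) = 1/2*2/7 + 1/2*1/7 = 3/14

3/14


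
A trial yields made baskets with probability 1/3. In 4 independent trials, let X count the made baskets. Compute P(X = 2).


P(X=2) = C(4,2) * p^2 * (1-p)^2
= 6 * 1/9 * 4/9
= 8/27

8/27


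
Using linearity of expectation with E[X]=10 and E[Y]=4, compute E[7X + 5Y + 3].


E[7X + 5Y + 3] = 7*E[X] + 5*E[Y] + 3
= (7)*(10) + (5)*(4) + (3)
= 70 + 20 + 3 = 93

93


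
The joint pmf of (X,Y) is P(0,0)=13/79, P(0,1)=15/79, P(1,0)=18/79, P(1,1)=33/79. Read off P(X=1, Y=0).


Read from table: P(X=1, Y=0) = 18/79

18/79


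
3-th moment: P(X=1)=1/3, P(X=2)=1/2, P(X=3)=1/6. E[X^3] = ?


E[X^3] = sum(x^3 * P(x))
= 1*1/3 + 8*1/2 + 27*1/6
= 53/6

53/6


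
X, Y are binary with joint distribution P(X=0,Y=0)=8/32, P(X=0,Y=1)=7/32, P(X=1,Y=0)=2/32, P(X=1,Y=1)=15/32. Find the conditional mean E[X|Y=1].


P(Y=1) = 22/32
E[X|Y=1] = (0*7 + 1*15)/22 = 15/22

15/22


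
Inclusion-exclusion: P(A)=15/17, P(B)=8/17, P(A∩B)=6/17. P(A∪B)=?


P(A∪B) = P(A) + P(B) - P(A∩B)
= 15/17 + 8/17 - 6/17 = 1

1


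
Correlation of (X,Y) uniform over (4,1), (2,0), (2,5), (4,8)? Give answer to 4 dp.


Cov(X,Y) = 1.0000, Var(X) = 1.0000, Var(Y) = 10.2500
rho = Cov/(sqrt(VarX)*sqrt(VarY)) = 0.3123

0.3123


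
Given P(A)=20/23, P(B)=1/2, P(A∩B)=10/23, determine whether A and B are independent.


P(A)*P(B) = 20/23*1/2 = 10/23
P(A∩B) = 10/23, which equals P(A)P(B), so independent

Yes, A and B are independent


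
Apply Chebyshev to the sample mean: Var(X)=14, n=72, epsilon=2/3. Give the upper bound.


Var(Xbar) = Var(X)/n = 14/72
Chebyshev: P(|Xbar-mu| >= 2/3) <= Var(Xbar)/(2/3)^2 = (7/36)/(4/9) = 7/16

7/16


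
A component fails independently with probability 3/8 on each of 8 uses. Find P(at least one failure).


P(at least one) = 1 - P(none)
P(none) = (1 - 3/8)^8 = (5/8)^8 = 390625/16777216
P(at least one) = 1 - 390625/16777216 = 16386591/16777216

16386591/16777216


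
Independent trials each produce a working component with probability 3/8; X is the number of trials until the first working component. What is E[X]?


For geometric (trials until first success), E[X] = 1/p = 1/(3/8) = 8/3

8/3


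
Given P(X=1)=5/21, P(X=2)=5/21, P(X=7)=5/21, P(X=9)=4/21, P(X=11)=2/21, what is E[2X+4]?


E[2X+4] = sum(g(x)*P(x))
= 6*5/21 + 8*5/21 + 18*5/21 + 22*4/21 + 26*2/21
= 100/7

100/7


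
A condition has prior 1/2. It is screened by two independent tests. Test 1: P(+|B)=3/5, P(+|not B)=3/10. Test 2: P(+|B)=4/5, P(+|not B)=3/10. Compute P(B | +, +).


After test 1: P(+) = 3/5*1/2 + 3/10*1/2 = 9/20
P(B|+) = (3/10)/(9/20) = 2/3
After test 2 (use post1 as new prior): P(+) = 4/5*2/3 + 3/10*1/3 = 19/30
P(B|+,+) = (8/15)/(19/30) = 16/19

16/19


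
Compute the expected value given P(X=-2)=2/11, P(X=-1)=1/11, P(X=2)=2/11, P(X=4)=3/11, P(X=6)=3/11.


E[X] = sum(x * P(x))
= -2*2/11 - 1*1/11 + 2*2/11 + 4*3/11 + 6*3/11
= 29/11

29/11


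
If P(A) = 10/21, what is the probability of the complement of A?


P(A') = 1 - P(A) = 1 - 10/21 = 11/21

11/21


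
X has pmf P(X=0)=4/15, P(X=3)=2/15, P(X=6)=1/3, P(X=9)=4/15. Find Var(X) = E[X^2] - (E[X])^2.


E[X] = 24/5, E[X^2] = 174/5
Var(X) = E[X^2] - (E[X])^2 = 174/5 - (24/5)^2 = 294/25

294/25


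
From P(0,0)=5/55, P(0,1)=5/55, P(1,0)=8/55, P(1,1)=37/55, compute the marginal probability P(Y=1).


P(Y=1) = P(0,1)+P(1,1) = 5/55 + 37/55 = 42/55

42/55


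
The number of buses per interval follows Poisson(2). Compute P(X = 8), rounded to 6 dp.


P(X=8) = e^(-2) * 2^8 / 8!
≈ 0.1353352832 * 256 / 40320
≈ 0.000859

0.000859


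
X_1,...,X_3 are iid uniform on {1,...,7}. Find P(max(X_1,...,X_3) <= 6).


P(max <= 6) = P(all X_i <= 6) = (P(X_1 <= 6))^3
= (6/7)^3 = 216/343

216/343


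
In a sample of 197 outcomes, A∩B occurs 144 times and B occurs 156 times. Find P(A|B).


P(A|B) = P(A∩B)/P(B) = (144/197)/(156/197) = 144/156 = 12/13

12/13


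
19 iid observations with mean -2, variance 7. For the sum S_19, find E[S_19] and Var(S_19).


E[S_n] = n*mu = 19*-2 = -38
Var(S_n) = n*sigma^2 = 19*7 = 133

E[S_19]=-38, Var(S_19)=133


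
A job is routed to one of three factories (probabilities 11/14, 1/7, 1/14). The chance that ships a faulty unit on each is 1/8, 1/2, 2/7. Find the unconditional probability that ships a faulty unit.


P(A) = P(A|B1)P(B1) + P(A|B2)P(B2) + P(A|B3)P(B3)
= 1/8*11/14 + 1/2*1/7 + 2/7*1/14
= 11/112 + 1/14 + 1/49 = 149/784

149/784


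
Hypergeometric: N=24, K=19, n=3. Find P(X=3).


P(X=3) = C(19,3)*C(5,0) / C(24,3)
= 969*1 / 2024
= 969/2024

969/2024


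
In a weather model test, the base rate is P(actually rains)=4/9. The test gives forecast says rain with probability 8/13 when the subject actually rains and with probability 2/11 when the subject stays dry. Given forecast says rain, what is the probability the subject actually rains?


P(A) = P(A|B)P(B) + P(A|B')P(B') = 8/13*4/9 + 2/11*5/9 = 482/1287
P(B|A) = P(A|B)P(B)/P(A) = (32/117)/(482/1287) = 176/241

176/241


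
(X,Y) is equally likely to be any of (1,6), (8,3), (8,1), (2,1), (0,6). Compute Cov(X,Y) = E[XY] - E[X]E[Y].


E[X]=19/5, E[Y]=17/5, E[XY]=8
Cov(X,Y) = E[XY] - E[X]E[Y] = 8 - 19/5*17/5 = -123/25

-123/25


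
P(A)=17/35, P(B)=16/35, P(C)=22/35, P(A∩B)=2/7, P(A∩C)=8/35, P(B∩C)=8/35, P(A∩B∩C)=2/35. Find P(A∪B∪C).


P(A∪B∪C) = P(A)+P(B)+P(C) - P(AB)-P(AC)-P(BC) + P(ABC)
= 17/35+16/35+22/35 - 2/7-8/35-8/35 + 2/35
= 31/35

31/35
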